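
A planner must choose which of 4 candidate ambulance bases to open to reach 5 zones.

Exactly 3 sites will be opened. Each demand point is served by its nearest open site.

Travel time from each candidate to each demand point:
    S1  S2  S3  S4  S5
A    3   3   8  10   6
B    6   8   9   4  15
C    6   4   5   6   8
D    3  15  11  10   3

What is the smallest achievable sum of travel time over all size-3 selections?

Open {B, C, D}.
  S1→D 3, S2→C 4, S3→C 5, S4→B 4, S5→D 3  ⇒ total 19.
Compare {A, C, D}: total 20.
Compare {A, B, C}: total 21.
No size-3 selection does better; minimum is 19.

19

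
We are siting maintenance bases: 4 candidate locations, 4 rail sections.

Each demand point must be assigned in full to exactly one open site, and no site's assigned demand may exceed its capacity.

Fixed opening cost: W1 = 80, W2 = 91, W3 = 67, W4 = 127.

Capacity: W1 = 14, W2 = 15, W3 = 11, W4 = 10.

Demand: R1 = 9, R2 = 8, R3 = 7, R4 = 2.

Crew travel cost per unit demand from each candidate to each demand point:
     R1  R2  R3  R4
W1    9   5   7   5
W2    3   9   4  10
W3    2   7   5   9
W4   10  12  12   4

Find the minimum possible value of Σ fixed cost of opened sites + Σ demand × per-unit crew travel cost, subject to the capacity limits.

294

Open {W2, W3}; cheapest assignment that respects the capacities:
  W2 (cap 15, load 15): R2, R3 — cost 8×9 + 7×4 = 100
  W3 (cap 11, load 11): R1, R4 — cost 9×2 + 2×9 = 36
  Shipping 136, fixed 158 → total 294.
  Any other capacity-feasible assignment to {W2, W3} ships for at least 136.
Compare {W1, W2, W3}: its best feasible assignment gives total 334.
Compare {W1, W2}: its best feasible assignment gives total 362.
Every other set of open sites that can feasibly serve all demand totals ≥ 334 even under its best assignment. Minimum: 294.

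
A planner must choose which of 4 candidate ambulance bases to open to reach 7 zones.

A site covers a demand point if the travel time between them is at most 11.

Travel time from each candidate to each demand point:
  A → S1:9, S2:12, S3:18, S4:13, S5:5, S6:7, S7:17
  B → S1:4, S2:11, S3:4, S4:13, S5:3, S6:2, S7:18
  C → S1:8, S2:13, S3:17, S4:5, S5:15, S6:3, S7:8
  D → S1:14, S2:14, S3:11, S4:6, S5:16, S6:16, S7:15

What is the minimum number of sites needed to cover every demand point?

Coverage sets (demand points within 11 of each site):
  A: {S1, S5, S6}
  B: {S1, S2, S3, S5, S6}
  C: {S1, S4, S6, S7}
  D: {S3, S4}
No single site covers all 7 demand points.
But {B, C} covers everything, so the minimum is 2.

2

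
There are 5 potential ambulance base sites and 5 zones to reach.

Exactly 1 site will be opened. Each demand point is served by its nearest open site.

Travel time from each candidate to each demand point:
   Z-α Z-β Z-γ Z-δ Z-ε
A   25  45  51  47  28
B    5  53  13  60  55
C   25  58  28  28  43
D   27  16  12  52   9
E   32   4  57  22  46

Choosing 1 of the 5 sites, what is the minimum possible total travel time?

Open {D}.
  Z-α→D 27, Z-β→D 16, Z-γ→D 12, Z-δ→D 52, Z-ε→D 9  ⇒ total 116.
Compare {E}: total 161.
Compare {C}: total 182.
No size-1 selection does better; minimum is 116.

116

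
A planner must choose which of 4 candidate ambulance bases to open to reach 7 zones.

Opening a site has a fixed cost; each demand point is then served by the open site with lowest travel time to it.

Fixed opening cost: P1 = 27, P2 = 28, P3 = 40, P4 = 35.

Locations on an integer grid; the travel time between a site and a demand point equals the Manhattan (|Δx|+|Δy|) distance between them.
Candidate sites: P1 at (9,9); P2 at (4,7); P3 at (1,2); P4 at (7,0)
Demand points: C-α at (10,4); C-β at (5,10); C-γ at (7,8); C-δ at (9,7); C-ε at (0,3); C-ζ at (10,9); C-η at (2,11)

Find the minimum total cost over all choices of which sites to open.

68

Open {P1}: assign each demand point to its cheapest open site.
  C-α→P1 6, C-β→P1 5, C-γ→P1 3, C-δ→P1 2, C-ε→P1 15, C-ζ→P1 1, C-η→P1 9
  travel time 41, fixed 27 → total 68.
Compare {P2}: travel time 44 + fixed 28 = 72.
Compare {P1, P2}: travel time 30 + fixed 55 = 85.
Compare {P1, P3}: travel time 28 + fixed 67 = 95.
All other subsets cost ≥ 72. Minimum total cost: 68.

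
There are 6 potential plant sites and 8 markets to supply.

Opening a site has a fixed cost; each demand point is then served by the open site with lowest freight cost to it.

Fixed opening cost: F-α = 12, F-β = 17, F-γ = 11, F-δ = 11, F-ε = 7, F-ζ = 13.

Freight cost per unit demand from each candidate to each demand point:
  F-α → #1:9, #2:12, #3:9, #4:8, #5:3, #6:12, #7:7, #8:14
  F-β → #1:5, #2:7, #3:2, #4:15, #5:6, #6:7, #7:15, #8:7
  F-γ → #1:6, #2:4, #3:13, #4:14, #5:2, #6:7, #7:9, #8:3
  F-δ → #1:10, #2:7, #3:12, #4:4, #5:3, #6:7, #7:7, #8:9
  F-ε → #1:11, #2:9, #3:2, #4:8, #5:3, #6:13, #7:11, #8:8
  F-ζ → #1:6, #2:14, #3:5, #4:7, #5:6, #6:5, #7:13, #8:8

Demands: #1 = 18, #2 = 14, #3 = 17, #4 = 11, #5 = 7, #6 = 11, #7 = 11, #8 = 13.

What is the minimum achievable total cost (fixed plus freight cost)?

461

Open {F-β, F-γ, F-δ, F-ζ}: assign each demand point to its cheapest open site.
  #1→F-β 18×5=90, #2→F-γ 14×4=56, #3→F-β 17×2=34, #4→F-δ 11×4=44, #5→F-γ 7×2=14, #6→F-ζ 11×5=55, #7→F-δ 11×7=77, #8→F-γ 13×3=39
  freight cost 409, fixed 52 → total 461.
Compare {F-β, F-γ, F-δ, F-ε, F-ζ}: freight cost 409 + fixed 59 = 468.
Compare {F-γ, F-δ, F-ε, F-ζ}: freight cost 427 + fixed 42 = 469.
Compare {F-β, F-γ, F-δ}: freight cost 431 + fixed 39 = 470.
All other subsets cost ≥ 468. Minimum total cost: 461.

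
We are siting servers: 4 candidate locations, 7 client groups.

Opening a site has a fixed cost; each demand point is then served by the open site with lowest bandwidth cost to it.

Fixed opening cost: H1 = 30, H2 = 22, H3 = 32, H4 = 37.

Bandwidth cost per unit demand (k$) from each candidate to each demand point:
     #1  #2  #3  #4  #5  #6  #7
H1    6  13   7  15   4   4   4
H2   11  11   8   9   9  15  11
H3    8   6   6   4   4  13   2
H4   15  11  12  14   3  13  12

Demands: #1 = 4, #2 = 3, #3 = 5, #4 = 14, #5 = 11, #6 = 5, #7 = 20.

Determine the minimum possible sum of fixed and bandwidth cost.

294

Open {H1, H3}: assign each demand point to its cheapest open site.
  #1→H1 4×6=24, #2→H3 3×6=18, #3→H3 5×6=30, #4→H3 14×4=56, #5→H1 11×4=44, #6→H1 5×4=20, #7→H3 20×2=40
  bandwidth cost 232, fixed 62 → total 294.
Compare {H1, H2, H3}: bandwidth cost 232 + fixed 84 = 316.
Compare {H3}: bandwidth cost 285 + fixed 32 = 317.
Compare {H1, H3, H4}: bandwidth cost 221 + fixed 99 = 320.
All other subsets cost ≥ 316. Minimum total cost: 294.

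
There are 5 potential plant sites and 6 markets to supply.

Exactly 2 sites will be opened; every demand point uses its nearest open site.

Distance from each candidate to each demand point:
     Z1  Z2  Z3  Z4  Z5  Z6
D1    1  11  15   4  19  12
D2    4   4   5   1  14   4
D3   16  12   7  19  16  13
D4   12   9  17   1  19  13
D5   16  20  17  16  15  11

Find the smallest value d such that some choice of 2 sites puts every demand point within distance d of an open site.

14

Open {D1, D2}.
  Farthest demand point is Z5 at distance 14 (to D2); all others are ≤ 14.
With {D2, D3} the worst case is 14.
With {D2, D4} the worst case is 14.
No size-2 selection achieves below 14.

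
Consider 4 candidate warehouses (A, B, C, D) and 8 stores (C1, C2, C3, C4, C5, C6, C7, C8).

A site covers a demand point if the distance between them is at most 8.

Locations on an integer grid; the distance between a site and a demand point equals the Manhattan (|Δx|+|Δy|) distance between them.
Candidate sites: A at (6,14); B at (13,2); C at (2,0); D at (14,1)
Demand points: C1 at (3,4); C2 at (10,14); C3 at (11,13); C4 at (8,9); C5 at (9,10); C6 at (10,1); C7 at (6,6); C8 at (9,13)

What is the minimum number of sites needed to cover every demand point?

Coverage sets (demand points within 8 of each site):
  A: {C2, C3, C4, C5, C7, C8}
  B: {C6}
  C: {C1}
  D: {C6}
No 2 sites suffice: every size-2 union leaves at least one demand point uncovered.
But {A, B, C} covers everything, so the minimum is 3.

3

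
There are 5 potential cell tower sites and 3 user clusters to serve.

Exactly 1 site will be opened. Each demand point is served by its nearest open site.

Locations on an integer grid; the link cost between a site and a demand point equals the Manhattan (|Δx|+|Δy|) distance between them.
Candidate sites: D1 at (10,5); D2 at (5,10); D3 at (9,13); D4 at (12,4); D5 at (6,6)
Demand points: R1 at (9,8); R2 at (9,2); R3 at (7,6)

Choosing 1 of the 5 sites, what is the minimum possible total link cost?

12

Open {D1}.
  R1→D1 4, R2→D1 4, R3→D1 4  ⇒ total 12.
Compare {D5}: total 13.
Compare {D4}: total 19.
No size-1 selection does better; minimum is 12.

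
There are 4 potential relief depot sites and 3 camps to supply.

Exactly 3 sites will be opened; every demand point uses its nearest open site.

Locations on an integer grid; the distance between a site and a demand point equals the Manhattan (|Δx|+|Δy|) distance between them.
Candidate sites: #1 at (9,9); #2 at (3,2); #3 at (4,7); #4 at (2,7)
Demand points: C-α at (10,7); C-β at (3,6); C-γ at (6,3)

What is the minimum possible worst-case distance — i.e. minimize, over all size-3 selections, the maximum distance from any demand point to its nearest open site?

4

Open {#1, #2, #3}.
  Farthest demand point is C-γ at distance 4 (to #2); all others are ≤ 4.
With {#1, #2, #4} the worst case is 4.
With {#1, #3, #4} the worst case is 6.
No size-3 selection achieves below 4.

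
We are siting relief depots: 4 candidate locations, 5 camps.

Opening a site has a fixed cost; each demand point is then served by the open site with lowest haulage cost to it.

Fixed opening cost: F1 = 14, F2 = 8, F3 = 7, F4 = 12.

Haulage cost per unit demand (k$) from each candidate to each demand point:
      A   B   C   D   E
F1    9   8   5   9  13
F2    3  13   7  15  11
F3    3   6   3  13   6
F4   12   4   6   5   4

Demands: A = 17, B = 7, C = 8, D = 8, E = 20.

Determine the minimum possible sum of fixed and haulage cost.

Open {F3, F4}: assign each demand point to its cheapest open site.
  A→F3 17×3=51, B→F4 7×4=28, C→F3 8×3=24, D→F4 8×5=40, E→F4 20×4=80
  haulage cost 223, fixed 19 → total 242.
Compare {F2, F3, F4}: haulage cost 223 + fixed 27 = 250.
Compare {F1, F3, F4}: haulage cost 223 + fixed 33 = 256.
Compare {F1, F2, F3, F4}: haulage cost 223 + fixed 41 = 264.
All other subsets cost ≥ 250. Minimum total cost: 242.

242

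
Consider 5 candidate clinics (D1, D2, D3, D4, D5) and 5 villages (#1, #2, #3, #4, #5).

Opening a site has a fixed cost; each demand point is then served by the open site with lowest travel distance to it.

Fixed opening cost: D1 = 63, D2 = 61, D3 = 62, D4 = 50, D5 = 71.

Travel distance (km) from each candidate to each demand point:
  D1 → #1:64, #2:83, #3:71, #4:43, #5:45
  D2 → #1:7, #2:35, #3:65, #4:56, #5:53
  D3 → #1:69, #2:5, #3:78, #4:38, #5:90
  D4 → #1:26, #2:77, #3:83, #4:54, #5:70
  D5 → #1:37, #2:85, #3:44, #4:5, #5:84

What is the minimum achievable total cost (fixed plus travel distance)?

276

Open {D2, D5}: assign each demand point to its cheapest open site.
  #1→D2 7, #2→D2 35, #3→D5 44, #4→D5 5, #5→D2 53
  travel distance 144, fixed 132 → total 276.
Compare {D2}: travel distance 216 + fixed 61 = 277.
Compare {D2, D3}: travel distance 168 + fixed 123 = 291.
Compare {D3, D5}: travel distance 175 + fixed 133 = 308.
All other subsets cost ≥ 277. Minimum total cost: 276.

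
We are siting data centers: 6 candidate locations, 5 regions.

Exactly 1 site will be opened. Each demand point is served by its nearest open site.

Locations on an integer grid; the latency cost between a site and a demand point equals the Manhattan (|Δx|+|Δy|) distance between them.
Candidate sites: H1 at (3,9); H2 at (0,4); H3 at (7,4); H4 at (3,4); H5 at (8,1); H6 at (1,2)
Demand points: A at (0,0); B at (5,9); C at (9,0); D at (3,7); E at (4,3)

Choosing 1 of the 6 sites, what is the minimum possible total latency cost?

29

Open {H4}.
  A→H4 7, B→H4 7, C→H4 10, D→H4 3, E→H4 2  ⇒ total 29.
Compare {H3}: total 35.
Compare {H6}: total 35.
No size-1 selection does better; minimum is 29.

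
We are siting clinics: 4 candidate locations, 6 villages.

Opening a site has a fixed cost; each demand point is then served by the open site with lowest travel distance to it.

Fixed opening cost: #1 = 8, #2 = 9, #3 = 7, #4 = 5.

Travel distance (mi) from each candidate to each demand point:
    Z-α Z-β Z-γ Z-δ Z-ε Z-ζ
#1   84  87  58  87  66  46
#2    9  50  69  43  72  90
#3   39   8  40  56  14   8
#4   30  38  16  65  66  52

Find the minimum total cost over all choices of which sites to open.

Open {#2, #3, #4}: assign each demand point to its cheapest open site.
  Z-α→#2 9, Z-β→#3 8, Z-γ→#4 16, Z-δ→#2 43, Z-ε→#3 14, Z-ζ→#3 8
  travel distance 98, fixed 21 → total 119.
Compare {#1, #2, #3, #4}: travel distance 98 + fixed 29 = 127.
Compare {#2, #3}: travel distance 122 + fixed 16 = 138.
Compare {#3, #4}: travel distance 132 + fixed 12 = 144.
All other subsets cost ≥ 127. Minimum total cost: 119.

119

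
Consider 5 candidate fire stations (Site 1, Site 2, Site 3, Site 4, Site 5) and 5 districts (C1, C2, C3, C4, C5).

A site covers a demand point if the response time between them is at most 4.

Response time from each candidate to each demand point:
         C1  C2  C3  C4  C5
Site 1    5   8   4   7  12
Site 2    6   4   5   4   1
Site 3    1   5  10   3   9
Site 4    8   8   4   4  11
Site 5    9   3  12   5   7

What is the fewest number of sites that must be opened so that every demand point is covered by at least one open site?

3

Coverage sets (demand points within 4 of each site):
  Site 1: {C3}
  Site 2: {C2, C4, C5}
  Site 3: {C1, C4}
  Site 4: {C3, C4}
  Site 5: {C2}
No 2 sites suffice: every size-2 union leaves at least one demand point uncovered.
But {Site 1, Site 2, Site 3} covers everything, so the minimum is 3.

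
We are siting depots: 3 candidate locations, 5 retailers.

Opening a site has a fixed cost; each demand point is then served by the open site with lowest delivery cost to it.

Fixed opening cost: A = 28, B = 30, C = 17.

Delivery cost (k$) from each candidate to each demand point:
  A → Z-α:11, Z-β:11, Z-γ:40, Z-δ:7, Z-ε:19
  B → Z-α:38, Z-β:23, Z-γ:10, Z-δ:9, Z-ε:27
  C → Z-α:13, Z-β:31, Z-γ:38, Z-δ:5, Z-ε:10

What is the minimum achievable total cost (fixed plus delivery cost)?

108

Open {B, C}: assign each demand point to its cheapest open site.
  Z-α→C 13, Z-β→B 23, Z-γ→B 10, Z-δ→C 5, Z-ε→C 10
  delivery cost 61, fixed 47 → total 108.
Compare {C}: delivery cost 97 + fixed 17 = 114.
Compare {A}: delivery cost 88 + fixed 28 = 116.
Compare {A, B}: delivery cost 58 + fixed 58 = 116.
All other subsets cost ≥ 114. Minimum total cost: 108.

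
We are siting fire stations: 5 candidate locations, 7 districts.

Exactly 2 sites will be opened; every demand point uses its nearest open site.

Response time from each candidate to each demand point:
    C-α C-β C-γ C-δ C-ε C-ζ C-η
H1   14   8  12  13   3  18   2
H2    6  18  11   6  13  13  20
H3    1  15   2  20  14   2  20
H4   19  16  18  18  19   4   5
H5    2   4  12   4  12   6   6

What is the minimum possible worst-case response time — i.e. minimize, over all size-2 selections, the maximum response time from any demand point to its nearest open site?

12

Open {H1, H5}.
  Farthest demand point is C-γ at response time 12 (to H1); all others are ≤ 12.
With {H2, H5} the worst case is 12.
With {H3, H5} the worst case is 12.
No size-2 selection achieves below 12.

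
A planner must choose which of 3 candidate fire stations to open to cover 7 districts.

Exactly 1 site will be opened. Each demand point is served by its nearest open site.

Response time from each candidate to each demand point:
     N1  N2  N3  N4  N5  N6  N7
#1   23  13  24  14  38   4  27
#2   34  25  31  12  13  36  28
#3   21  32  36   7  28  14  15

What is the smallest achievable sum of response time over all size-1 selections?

143

Open {#1}.
  N1→#1 23, N2→#1 13, N3→#1 24, N4→#1 14, N5→#1 38, N6→#1 4, N7→#1 27  ⇒ total 143.
Compare {#3}: total 153.
Compare {#2}: total 179.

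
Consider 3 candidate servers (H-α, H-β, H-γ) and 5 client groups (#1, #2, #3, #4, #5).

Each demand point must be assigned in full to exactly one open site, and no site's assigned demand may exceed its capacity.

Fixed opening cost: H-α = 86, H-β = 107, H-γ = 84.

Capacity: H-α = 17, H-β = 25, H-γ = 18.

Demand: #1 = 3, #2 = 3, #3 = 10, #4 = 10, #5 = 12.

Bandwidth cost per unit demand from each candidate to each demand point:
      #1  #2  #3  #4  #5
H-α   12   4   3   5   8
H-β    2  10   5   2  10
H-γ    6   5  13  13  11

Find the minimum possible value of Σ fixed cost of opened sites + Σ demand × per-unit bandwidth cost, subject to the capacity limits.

377

Open {H-α, H-β}; cheapest assignment that respects the capacities:
  H-α (cap 17, load 15): #2, #5 — cost 3×4 + 12×8 = 108
  H-β (cap 25, load 23): #1, #3, #4 — cost 3×2 + 10×5 + 10×2 = 76
  Shipping 184, fixed 193 → total 377.
  Any other capacity-feasible assignment to {H-α, H-β} ships for at least 184.
Compare {H-β, H-γ}: its best feasible assignment gives total 414.
Compare {H-α, H-β, H-γ}: its best feasible assignment gives total 461.
Every other set of open sites that can feasibly serve all demand totals ≥ 414 even under its best assignment. Minimum: 377.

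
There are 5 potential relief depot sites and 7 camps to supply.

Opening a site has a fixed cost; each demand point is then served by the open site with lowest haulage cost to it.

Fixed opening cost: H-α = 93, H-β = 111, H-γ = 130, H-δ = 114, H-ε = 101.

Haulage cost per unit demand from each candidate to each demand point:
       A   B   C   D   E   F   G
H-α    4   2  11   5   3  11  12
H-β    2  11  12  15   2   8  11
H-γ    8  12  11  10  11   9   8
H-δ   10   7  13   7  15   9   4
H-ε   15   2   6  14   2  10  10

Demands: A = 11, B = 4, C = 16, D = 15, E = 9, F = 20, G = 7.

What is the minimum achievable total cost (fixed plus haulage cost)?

705

Open {H-α, H-ε}: assign each demand point to its cheapest open site.
  A→H-α 11×4=44, B→H-α 4×2=8, C→H-ε 16×6=96, D→H-α 15×5=75, E→H-ε 9×2=18, F→H-ε 20×10=200, G→H-ε 7×10=70
  haulage cost 511, fixed 194 → total 705.
Compare {H-α}: haulage cost 634 + fixed 93 = 727.
Compare {H-α, H-β}: haulage cost 536 + fixed 204 = 740.
Compare {H-α, H-δ}: haulage cost 538 + fixed 207 = 745.
All other subsets cost ≥ 727. Minimum total cost: 705.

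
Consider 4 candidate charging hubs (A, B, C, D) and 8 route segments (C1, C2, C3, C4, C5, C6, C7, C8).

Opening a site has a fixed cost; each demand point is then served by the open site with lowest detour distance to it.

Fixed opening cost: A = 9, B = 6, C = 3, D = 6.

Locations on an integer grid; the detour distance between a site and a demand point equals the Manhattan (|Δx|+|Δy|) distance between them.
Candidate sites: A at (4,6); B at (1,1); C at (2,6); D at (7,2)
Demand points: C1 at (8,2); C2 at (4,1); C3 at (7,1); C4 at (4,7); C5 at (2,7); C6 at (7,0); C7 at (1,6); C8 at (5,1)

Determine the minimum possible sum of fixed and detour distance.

Open {C, D}: assign each demand point to its cheapest open site.
  C1→D 1, C2→D 4, C3→D 1, C4→C 3, C5→C 1, C6→D 2, C7→C 1, C8→D 3
  detour distance 16, fixed 9 → total 25.
Compare {B, C, D}: detour distance 15 + fixed 15 = 30.
Compare {A, C, D}: detour distance 14 + fixed 18 = 32.
Compare {A, D}: detour distance 18 + fixed 15 = 33.
All other subsets cost ≥ 30. Minimum total cost: 25.

25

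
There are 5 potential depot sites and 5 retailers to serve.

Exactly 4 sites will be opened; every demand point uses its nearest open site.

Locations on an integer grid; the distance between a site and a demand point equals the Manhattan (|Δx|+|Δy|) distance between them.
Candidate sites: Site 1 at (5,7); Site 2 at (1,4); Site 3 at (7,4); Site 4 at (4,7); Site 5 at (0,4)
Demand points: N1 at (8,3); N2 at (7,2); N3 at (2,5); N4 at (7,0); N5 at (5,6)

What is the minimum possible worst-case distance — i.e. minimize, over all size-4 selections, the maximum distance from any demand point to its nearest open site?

4

Open {Site 1, Site 2, Site 3, Site 4}.
  Farthest demand point is N4 at distance 4 (to Site 3); all others are ≤ 4.
With {Site 1, Site 2, Site 3, Site 5} the worst case is 4.
With {Site 1, Site 3, Site 4, Site 5} the worst case is 4.
No size-4 selection achieves below 4.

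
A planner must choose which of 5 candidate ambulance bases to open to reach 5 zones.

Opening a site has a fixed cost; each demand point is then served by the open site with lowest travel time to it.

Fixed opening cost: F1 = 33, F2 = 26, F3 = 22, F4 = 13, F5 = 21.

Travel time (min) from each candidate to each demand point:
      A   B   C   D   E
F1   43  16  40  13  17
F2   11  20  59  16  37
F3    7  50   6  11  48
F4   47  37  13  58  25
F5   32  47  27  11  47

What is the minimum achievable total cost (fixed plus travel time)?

112

Open {F1, F3}: assign each demand point to its cheapest open site.
  A→F3 7, B→F1 16, C→F3 6, D→F3 11, E→F1 17
  travel time 57, fixed 55 → total 112.
Compare {F3, F4}: travel time 86 + fixed 35 = 121.
Compare {F2, F4}: travel time 85 + fixed 39 = 124.
Compare {F1, F3, F4}: travel time 57 + fixed 68 = 125.
All other subsets cost ≥ 121. Minimum total cost: 112.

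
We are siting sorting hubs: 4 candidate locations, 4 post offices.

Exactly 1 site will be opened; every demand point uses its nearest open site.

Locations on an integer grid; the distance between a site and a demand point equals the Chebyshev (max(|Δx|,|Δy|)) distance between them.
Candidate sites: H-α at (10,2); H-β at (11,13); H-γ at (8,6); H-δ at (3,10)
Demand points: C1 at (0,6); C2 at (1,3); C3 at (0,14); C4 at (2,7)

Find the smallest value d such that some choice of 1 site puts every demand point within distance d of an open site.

Open {H-δ}.
  Farthest demand point is C2 at distance 7 (to H-δ); all others are ≤ 7.
With {H-γ} the worst case is 8.
With {H-β} the worst case is 11.
No size-1 selection achieves below 7.

7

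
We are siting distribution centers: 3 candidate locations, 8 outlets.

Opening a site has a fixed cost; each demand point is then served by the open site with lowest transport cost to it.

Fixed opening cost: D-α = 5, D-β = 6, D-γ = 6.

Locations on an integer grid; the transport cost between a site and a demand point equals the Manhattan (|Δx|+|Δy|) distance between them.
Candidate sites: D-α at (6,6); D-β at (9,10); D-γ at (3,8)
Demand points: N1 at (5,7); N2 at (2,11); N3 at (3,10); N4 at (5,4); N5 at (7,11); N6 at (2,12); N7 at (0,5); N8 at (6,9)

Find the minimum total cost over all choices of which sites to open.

42

Open {D-α, D-γ}: assign each demand point to its cheapest open site.
  N1→D-α 2, N2→D-γ 4, N3→D-γ 2, N4→D-α 3, N5→D-α 6, N6→D-γ 5, N7→D-γ 6, N8→D-α 3
  transport cost 31, fixed 11 → total 42.
Compare {D-γ}: transport cost 37 + fixed 6 = 43.
Compare {D-β, D-γ}: transport cost 33 + fixed 12 = 45.
Compare {D-α, D-β, D-γ}: transport cost 28 + fixed 17 = 45.
All other subsets cost ≥ 43. Minimum total cost: 42.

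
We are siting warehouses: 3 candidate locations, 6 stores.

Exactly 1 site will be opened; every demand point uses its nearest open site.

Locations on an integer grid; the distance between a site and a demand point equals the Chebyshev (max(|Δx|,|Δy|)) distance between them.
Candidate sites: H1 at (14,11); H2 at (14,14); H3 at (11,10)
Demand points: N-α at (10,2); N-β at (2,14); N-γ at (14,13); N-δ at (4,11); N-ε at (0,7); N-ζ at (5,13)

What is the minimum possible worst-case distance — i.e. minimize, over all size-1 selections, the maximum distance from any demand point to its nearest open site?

Open {H3}.
  Farthest demand point is N-ε at distance 11 (to H3); all others are ≤ 11.
With {H1} the worst case is 14.
With {H2} the worst case is 14.
No size-1 selection achieves below 11.

11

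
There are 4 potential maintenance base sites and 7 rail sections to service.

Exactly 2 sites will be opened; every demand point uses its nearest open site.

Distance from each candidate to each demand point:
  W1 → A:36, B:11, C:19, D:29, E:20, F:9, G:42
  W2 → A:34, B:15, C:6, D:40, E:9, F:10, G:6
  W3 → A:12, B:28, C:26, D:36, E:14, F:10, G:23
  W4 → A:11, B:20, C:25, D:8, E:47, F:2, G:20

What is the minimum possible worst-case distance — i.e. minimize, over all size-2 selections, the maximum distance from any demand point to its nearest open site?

Open {W2, W4}.
  Farthest demand point is B at distance 15 (to W2); all others are ≤ 15.
With {W1, W4} the worst case is 20.
With {W3, W4} the worst case is 25.
No size-2 selection achieves below 15.

15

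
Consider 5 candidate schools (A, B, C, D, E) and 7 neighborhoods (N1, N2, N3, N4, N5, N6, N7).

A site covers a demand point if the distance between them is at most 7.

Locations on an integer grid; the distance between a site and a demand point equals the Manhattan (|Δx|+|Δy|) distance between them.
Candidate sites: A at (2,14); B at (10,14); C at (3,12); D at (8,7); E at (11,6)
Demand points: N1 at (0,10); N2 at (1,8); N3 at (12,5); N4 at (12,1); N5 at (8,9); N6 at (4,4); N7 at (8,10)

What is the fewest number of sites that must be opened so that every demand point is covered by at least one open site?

3

Coverage sets (demand points within 7 of each site):
  A: {N1, N2}
  B: {N5, N7}
  C: {N1, N2, N7}
  D: {N3, N5, N6, N7}
  E: {N3, N4, N5, N7}
No 2 sites suffice: every size-2 union leaves at least one demand point uncovered.
But {A, D, E} covers everything, so the minimum is 3.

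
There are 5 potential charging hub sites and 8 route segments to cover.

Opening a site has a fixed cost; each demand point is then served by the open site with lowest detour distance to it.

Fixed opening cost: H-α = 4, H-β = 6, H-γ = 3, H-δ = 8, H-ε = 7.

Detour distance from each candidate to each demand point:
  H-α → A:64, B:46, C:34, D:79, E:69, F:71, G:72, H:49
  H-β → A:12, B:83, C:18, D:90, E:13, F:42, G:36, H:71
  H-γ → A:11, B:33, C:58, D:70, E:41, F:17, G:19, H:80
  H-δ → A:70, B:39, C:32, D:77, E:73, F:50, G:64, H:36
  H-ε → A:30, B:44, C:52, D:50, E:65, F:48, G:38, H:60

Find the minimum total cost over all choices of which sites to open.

221

Open {H-β, H-γ, H-δ, H-ε}: assign each demand point to its cheapest open site.
  A→H-γ 11, B→H-γ 33, C→H-β 18, D→H-ε 50, E→H-β 13, F→H-γ 17, G→H-γ 19, H→H-δ 36
  detour distance 197, fixed 24 → total 221.
Compare {H-α, H-β, H-γ, H-δ, H-ε}: detour distance 197 + fixed 28 = 225.
Compare {H-α, H-β, H-γ, H-ε}: detour distance 210 + fixed 20 = 230.
Compare {H-β, H-γ, H-δ}: detour distance 217 + fixed 17 = 234.
All other subsets cost ≥ 225. Minimum total cost: 221.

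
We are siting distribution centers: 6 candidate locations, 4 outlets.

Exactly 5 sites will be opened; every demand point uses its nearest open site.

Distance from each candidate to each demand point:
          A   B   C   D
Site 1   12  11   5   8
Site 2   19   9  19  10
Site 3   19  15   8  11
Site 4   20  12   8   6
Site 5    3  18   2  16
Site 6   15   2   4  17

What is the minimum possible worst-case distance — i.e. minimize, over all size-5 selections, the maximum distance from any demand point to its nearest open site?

6

Open {Site 1, Site 2, Site 4, Site 5, Site 6}.
  Farthest demand point is D at distance 6 (to Site 4); all others are ≤ 6.
With {Site 1, Site 3, Site 4, Site 5, Site 6} the worst case is 6.
With {Site 2, Site 3, Site 4, Site 5, Site 6} the worst case is 6.
No size-5 selection achieves below 6.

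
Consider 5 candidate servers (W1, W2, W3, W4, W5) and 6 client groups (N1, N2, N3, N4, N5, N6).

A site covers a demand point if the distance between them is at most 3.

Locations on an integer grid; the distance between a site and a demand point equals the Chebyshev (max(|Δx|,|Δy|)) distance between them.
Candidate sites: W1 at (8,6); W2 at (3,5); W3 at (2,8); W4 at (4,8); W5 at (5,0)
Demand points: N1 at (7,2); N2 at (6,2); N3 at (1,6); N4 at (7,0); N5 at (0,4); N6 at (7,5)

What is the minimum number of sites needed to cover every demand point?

Coverage sets (demand points within 3 of each site):
  W1: {N6}
  W2: {N2, N3, N5}
  W3: {N3}
  W4: {N3, N6}
  W5: {N1, N2, N4}
No 2 sites suffice: every size-2 union leaves at least one demand point uncovered.
But {W1, W2, W5} covers everything, so the minimum is 3.

3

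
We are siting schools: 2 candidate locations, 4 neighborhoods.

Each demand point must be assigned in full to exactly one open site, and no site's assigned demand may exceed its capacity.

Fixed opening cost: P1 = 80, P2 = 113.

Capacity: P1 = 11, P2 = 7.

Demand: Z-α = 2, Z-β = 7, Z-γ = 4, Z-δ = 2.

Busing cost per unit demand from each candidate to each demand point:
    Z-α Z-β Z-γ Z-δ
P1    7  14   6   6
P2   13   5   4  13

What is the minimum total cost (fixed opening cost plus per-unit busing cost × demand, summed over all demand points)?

278

Open {P1, P2}; cheapest assignment that respects the capacities:
  P1 (cap 11, load 8): Z-α, Z-γ, Z-δ — cost 2×7 + 4×6 + 2×6 = 50
  P2 (cap 7, load 7): Z-β — cost 7×5 = 35
  Shipping 85, fixed 193 → total 278.
  Any other capacity-feasible assignment to {P1, P2} ships for at least 85.
Total demand is 15 and no other set of sites has combined capacity ≥ 15, so {P1, P2} is the only feasible choice of open sites. Minimum: 278.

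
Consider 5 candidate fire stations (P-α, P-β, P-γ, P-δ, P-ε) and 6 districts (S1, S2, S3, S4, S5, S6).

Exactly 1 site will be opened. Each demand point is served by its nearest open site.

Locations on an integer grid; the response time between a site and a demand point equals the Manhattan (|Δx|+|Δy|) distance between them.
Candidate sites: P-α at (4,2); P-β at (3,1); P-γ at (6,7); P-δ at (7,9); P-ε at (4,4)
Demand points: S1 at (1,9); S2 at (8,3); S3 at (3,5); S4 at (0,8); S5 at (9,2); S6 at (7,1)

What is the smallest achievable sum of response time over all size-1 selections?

36

Open {P-ε}.
  S1→P-ε 8, S2→P-ε 5, S3→P-ε 2, S4→P-ε 8, S5→P-ε 7, S6→P-ε 6  ⇒ total 36.
Compare {P-α}: total 38.
Compare {P-γ}: total 40.
No size-1 selection does better; minimum is 36.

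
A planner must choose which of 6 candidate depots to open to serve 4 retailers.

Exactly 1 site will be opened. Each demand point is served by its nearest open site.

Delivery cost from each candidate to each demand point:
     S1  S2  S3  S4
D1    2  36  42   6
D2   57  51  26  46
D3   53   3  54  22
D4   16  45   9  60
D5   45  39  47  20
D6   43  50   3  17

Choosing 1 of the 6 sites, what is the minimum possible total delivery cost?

86

Open {D1}.
  S1→D1 2, S2→D1 36, S3→D1 42, S4→D1 6  ⇒ total 86.
Compare {D6}: total 113.
Compare {D4}: total 130.
No size-1 selection does better; minimum is 86.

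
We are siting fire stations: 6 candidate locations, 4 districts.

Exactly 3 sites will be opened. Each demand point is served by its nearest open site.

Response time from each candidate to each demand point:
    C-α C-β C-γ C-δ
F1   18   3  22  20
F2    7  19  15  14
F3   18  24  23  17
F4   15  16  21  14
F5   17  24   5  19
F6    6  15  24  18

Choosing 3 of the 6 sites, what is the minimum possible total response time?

29

Open {F1, F2, F5}.
  C-α→F2 7, C-β→F1 3, C-γ→F5 5, C-δ→F2 14  ⇒ total 29.
Compare {F1, F5, F6}: total 32.
Compare {F1, F4, F5}: total 37.
No size-3 selection does better; minimum is 29.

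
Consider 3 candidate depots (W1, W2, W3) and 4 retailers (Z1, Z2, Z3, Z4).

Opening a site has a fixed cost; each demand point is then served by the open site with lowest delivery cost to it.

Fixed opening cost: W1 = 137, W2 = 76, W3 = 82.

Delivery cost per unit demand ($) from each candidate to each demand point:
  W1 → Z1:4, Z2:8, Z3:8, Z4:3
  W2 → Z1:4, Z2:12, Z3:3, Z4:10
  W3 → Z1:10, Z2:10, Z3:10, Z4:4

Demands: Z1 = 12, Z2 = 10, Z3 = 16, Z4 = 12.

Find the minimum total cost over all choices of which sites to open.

Open {W2, W3}: assign each demand point to its cheapest open site.
  Z1→W2 12×4=48, Z2→W3 10×10=100, Z3→W2 16×3=48, Z4→W3 12×4=48
  delivery cost 244, fixed 158 → total 402.
Compare {W2}: delivery cost 336 + fixed 76 = 412.
Compare {W1, W2}: delivery cost 212 + fixed 213 = 425.
Compare {W1}: delivery cost 292 + fixed 137 = 429.
All other subsets cost ≥ 412. Minimum total cost: 402.

402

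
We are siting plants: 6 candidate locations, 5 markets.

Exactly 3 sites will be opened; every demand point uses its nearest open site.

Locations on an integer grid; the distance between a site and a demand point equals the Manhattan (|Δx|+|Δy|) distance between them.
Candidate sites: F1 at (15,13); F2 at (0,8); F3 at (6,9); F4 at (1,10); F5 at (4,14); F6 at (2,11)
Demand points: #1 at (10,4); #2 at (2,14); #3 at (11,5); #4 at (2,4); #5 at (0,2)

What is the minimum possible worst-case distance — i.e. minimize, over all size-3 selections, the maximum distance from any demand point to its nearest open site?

Open {F1, F2, F3}.
  Farthest demand point is #1 at distance 9 (to F3); all others are ≤ 9.
With {F1, F3, F4} the worst case is 9.
With {F2, F3, F4} the worst case is 9.
No size-3 selection achieves below 9.

9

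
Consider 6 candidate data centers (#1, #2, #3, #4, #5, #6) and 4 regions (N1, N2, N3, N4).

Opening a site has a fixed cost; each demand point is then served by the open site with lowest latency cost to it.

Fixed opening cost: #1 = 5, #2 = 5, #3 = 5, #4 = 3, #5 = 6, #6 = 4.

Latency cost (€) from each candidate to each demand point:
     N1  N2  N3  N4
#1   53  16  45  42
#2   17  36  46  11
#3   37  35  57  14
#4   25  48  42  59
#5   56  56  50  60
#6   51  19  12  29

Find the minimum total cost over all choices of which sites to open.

Open {#2, #6}: assign each demand point to its cheapest open site.
  N1→#2 17, N2→#6 19, N3→#6 12, N4→#2 11
  latency cost 59, fixed 9 → total 68.
Compare {#1, #2, #6}: latency cost 56 + fixed 14 = 70.
Compare {#2, #4, #6}: latency cost 59 + fixed 12 = 71.
Compare {#2, #3, #6}: latency cost 59 + fixed 14 = 73.
All other subsets cost ≥ 70. Minimum total cost: 68.

68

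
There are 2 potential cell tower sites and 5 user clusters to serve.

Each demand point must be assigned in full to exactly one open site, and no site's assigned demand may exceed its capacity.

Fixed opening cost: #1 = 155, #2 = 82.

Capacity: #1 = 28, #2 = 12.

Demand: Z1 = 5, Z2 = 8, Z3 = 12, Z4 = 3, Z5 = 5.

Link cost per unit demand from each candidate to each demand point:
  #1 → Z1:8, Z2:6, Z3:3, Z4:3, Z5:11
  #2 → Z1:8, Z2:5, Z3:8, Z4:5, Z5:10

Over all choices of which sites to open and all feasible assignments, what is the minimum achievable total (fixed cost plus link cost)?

417

Open {#1, #2}; cheapest assignment that respects the capacities:
  #1 (cap 28, load 25): Z1, Z3, Z4, Z5 — cost 5×8 + 12×3 + 3×3 + 5×11 = 140
  #2 (cap 12, load 8): Z2 — cost 8×5 = 40
  Shipping 180, fixed 237 → total 417.
  Any other capacity-feasible assignment to {#1, #2} ships for at least 180.
Total demand is 33 and no other set of sites has combined capacity ≥ 33, so {#1, #2} is the only feasible choice of open sites. Minimum: 417.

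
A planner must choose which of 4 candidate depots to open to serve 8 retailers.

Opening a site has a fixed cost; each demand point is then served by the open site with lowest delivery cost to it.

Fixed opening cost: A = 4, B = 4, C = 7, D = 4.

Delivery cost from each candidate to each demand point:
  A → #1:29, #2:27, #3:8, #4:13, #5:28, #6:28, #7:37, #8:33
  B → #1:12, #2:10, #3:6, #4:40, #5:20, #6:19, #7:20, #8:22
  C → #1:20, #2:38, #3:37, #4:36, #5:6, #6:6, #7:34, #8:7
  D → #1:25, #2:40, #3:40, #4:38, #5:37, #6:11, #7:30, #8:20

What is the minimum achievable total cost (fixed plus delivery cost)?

95

Open {A, B, C}: assign each demand point to its cheapest open site.
  #1→B 12, #2→B 10, #3→B 6, #4→A 13, #5→C 6, #6→C 6, #7→B 20, #8→C 7
  delivery cost 80, fixed 15 → total 95.
Compare {A, B, C, D}: delivery cost 80 + fixed 19 = 99.
Compare {B, C}: delivery cost 103 + fixed 11 = 114.
Compare {B, C, D}: delivery cost 103 + fixed 15 = 118.
All other subsets cost ≥ 99. Minimum total cost: 95.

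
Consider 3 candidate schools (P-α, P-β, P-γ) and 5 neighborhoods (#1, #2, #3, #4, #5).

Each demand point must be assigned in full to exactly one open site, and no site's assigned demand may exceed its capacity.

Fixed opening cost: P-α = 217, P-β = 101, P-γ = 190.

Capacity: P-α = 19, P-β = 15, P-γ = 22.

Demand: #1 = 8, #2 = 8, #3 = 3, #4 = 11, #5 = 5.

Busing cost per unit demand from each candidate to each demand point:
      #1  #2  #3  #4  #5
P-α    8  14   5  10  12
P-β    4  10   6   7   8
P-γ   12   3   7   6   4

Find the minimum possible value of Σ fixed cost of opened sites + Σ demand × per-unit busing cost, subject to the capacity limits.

474

Open {P-β, P-γ}; cheapest assignment that respects the capacities:
  P-β (cap 15, load 13): #1, #5 — cost 8×4 + 5×8 = 72
  P-γ (cap 22, load 22): #2, #3, #4 — cost 8×3 + 3×7 + 11×6 = 111
  Shipping 183, fixed 291 → total 474.
  Any other capacity-feasible assignment to {P-β, P-γ} ships for at least 183.
Compare {P-α, P-γ}: its best feasible assignment gives total 636.
Compare {P-α, P-β, P-γ}: its best feasible assignment gives total 685.
Every other set of open sites that can feasibly serve all demand totals ≥ 636 even under its best assignment. Minimum: 474.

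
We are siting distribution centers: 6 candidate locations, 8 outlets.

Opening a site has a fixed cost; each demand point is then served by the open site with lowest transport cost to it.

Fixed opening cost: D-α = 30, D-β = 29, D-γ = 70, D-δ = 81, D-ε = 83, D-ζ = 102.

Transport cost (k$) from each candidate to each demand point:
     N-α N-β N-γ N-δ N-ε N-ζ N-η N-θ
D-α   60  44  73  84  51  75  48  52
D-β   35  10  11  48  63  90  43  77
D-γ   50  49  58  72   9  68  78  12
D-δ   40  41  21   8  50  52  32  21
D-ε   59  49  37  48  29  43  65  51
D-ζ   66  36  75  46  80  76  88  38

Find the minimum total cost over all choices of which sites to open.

Open {D-β, D-δ}: assign each demand point to its cheapest open site.
  N-α→D-β 35, N-β→D-β 10, N-γ→D-β 11, N-δ→D-δ 8, N-ε→D-δ 50, N-ζ→D-δ 52, N-η→D-δ 32, N-θ→D-δ 21
  transport cost 219, fixed 110 → total 329.
Compare {D-β, D-γ}: transport cost 236 + fixed 99 = 335.
Compare {D-δ}: transport cost 265 + fixed 81 = 346.
Compare {D-β, D-γ, D-δ}: transport cost 169 + fixed 180 = 349.
All other subsets cost ≥ 335. Minimum total cost: 329.

329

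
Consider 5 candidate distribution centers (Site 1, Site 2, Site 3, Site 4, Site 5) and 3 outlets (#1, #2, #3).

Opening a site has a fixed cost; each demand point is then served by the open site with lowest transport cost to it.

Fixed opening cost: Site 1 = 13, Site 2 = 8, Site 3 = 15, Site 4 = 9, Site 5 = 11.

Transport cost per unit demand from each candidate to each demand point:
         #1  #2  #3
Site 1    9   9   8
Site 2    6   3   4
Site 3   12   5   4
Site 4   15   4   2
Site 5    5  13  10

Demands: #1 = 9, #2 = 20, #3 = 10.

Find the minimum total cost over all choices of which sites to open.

Open {Site 2, Site 4}: assign each demand point to its cheapest open site.
  #1→Site 2 9×6=54, #2→Site 2 20×3=60, #3→Site 4 10×2=20
  transport cost 134, fixed 17 → total 151.
Compare {Site 2, Site 4, Site 5}: transport cost 125 + fixed 28 = 153.
Compare {Site 2}: transport cost 154 + fixed 8 = 162.
Compare {Site 2, Site 5}: transport cost 145 + fixed 19 = 164.
All other subsets cost ≥ 153. Minimum total cost: 151.

151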